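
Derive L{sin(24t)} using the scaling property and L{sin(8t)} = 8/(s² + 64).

Using L{f(at)} = (1/a)F(s/a) with a=3: L{sin(24t)} = (1/3) · 8/((s/3)² + 64) = (1/3) · 8·9/(s² + 576) = 24/(s² + 576)

Final answer: 24/(s² + 576)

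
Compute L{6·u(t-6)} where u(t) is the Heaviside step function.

L{u(t-a)} = e^(-as)/s. Here a=6, so L{u(t-6)} = e^(-6s)/s, and L{6·u(t-6)} = 6·e^(-6s)/s

Final answer: 6·e^(-6s)/s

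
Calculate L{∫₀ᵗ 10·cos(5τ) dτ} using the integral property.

L{∫₀ᵗ f(τ)dτ} = F(s)/s with F(s) = 10s/(s² + 25), so the result is (10s/(s² + 25))/s = 10/(s² + 25)

Final answer: 10/(s² + 25)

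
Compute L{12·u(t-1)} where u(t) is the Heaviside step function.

L{u(t-a)} = e^(-as)/s. Here a=1, so L{u(t-1)} = e^(-s)/s, and L{12·u(t-1)} = 12·e^(-s)/s

Final answer: 12·e^(-s)/s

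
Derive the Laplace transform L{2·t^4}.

L{t^n} = n!/s^(n+1), so L{t^4} = 24/s^5. Then L{2·t^4} = 2·24/s^5 = 48/s^5

Final answer: 48/s^5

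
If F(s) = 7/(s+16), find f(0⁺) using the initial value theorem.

f(0⁺) = lim_{s→∞} s·7/(s+16) = lim_{s→∞} 7s/(s+16) = 7

Final answer: 7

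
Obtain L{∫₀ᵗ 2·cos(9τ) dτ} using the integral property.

L{∫₀ᵗ f(τ)dτ} = F(s)/s with F(s) = 2s/(s² + 81), so the result is (2s/(s² + 81))/s = 2/(s² + 81)

Final answer: 2/(s² + 81)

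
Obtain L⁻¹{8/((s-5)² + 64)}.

Form: b/((s-a)² + b²) → e^(at)sin(bt). With a=5, b=8

Final answer: e^(5t)·sin(8t)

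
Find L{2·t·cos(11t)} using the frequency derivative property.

L{cos(11t)} = s/(s² + 121). Derivative: d/ds[s/(s² + 121)] = [(s² + 121) - s·2s]/(s² + 121)² = (121 - s²)/(s² + 121)². So L{t·cos(11t)} = -F'(s) = (s² - 121)/(s² + 121)². Then L{2·t·cos(11t)} = 2·(s² - 121)/(s² + 121)²

Final answer: 2·(s² - 121)/(s² + 121)²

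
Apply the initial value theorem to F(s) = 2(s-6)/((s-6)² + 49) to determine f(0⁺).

f(0⁺) = lim_{s→∞} sF(s) = lim_{s→∞} 2s(s-6)/((s-6)² + 49) = 2

Final answer: 2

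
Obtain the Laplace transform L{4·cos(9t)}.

L{cos(ωt)} = s/(s² + ω²), so L{cos(9t)} = s/(s² + 81). Then L{4·cos(9t)} = 4·s/(s² + 81) = 4s/(s² + 81)

Final answer: 4s/(s² + 81)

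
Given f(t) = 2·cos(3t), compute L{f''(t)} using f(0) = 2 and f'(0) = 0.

F(s) = 2s/(s² + 9). L{f''(t)} = s²F(s) - sf(0) - f'(0) = 2s³/(s² + 9) - 2s = (2s³ - 2s(s² + 9))/(s² + 9) = -18s/(s² + 9)

Final answer: -18s/(s² + 9)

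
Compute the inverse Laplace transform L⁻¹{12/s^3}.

L⁻¹{n!/s^(n+1)} = t^n with n=2. So L⁻¹{2/s^3} = t^2, and L⁻¹{12/s^3} = (12/2)·t^2 = 6·t^2

Final answer: 6·t^2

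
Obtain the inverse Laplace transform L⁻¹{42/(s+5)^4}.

L⁻¹{n!/(s-a)^(n+1)} = t^n·e^(at) with n=3, a=-5. So L⁻¹{6/(s+5)^4} = t^3·e^(-5t), and L⁻¹{42/(s+5)^4} = (42/6)·t^3·e^(-5t) = 7·t^3·e^(-5t)

Final answer: 7·t^3·e^(-5t)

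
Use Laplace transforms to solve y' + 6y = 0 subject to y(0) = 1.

L{y'} + 6L{y} = 0. sY - 1 + 6Y = 0. Y(s+6) = 1. Y = 1/(s+6)

Final answer: y(t) = e^(-6t)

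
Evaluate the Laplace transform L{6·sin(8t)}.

L{sin(ωt)} = ω/(s² + ω²), so L{sin(8t)} = 8/(s² + 64). Then L{6·sin(8t)} = 6·8/(s² + 64) = 48/(s² + 64)

Final answer: 48/(s² + 64)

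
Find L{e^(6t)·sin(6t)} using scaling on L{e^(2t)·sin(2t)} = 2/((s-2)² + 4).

Scaling with a=3: L{e^(6t)·sin(6t)} = (1/3) · 2/((s/3-2)² + 4). Simplifying: 6/((s-6)² + 36)

Final answer: 6/((s-6)² + 36)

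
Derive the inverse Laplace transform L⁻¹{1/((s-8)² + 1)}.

Using frequency shift, L⁻¹{1/((s-8)² + 1)} = e^(8t)·sin(t)

Final answer: e^(8t)·sin(t)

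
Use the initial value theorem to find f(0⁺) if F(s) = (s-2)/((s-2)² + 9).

f(0⁺) = lim_{s→∞} sF(s) = lim_{s→∞} s(s-2)/((s-2)² + 9) = 1

Final answer: 1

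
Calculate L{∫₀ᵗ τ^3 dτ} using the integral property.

L{∫₀ᵗ f(τ)dτ} = F(s)/s with f(t) = t^3. F(s) = 6/s^4, so L{∫₀ᵗ τ^3 dτ} = (6/s^4)/s = 6/s^5. (Check: ∫₀ᵗ τ^3 dτ = t^4/4.)

Final answer: 6/s^5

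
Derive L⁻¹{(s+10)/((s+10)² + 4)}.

Using frequency shift: L⁻¹{(s-a)/((s-a)² + b²)} = e^(at)cos(bt). Here a=-10, b=2

Final answer: e^(-10t)·cos(2t)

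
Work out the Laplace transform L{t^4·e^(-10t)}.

L{t^n·e^(at)} = n!/(s-a)^(n+1), so L{t^4·e^(-10t)} = 24/(s+10)^5

Final answer: 24/(s+10)^5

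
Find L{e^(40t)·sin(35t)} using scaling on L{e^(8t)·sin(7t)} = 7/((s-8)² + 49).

Scaling with a=5: L{e^(40t)·sin(35t)} = (1/5) · 7/((s/5-8)² + 49). Simplifying: 35/((s-40)² + 1225)

Final answer: 35/((s-40)² + 1225)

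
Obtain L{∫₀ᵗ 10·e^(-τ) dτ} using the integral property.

L{∫₀ᵗ f(τ)dτ} = F(s)/s with F(s) = 10/(s+1), so L{∫₀ᵗ 10·e^(-τ) dτ} = 10/(s(s+1))

Final answer: 10/(s(s+1))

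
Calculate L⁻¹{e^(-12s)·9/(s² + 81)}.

L⁻¹{9/(s² + 81)} = sin(9t). By the time shift theorem, L⁻¹{e^(-as)F(s)} = u(t-a)f(t-a) with a=12, so L⁻¹{e^(-12s)·9/(s² + 81)} = u(t-12)·sin(9(t-12))

Final answer: u(t-12)·sin(9(t-12))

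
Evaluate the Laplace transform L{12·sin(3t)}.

L{sin(ωt)} = ω/(s² + ω²), so L{sin(3t)} = 3/(s² + 9). Then L{12·sin(3t)} = 12·3/(s² + 9) = 36/(s² + 9)

Final answer: 36/(s² + 9)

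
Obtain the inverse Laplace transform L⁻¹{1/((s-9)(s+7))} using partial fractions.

Decompose: A/(s-9) + B/(s+7). A = 1/16, B = -1/16. f(t) = (e^(9t) - e^(-7t))/16

Final answer: (e^(9t) - e^(-7t))/16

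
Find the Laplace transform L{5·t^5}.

L{t^n} = n!/s^(n+1), so L{t^5} = 120/s^6. Then L{5·t^5} = 5·120/s^6 = 600/s^6

Final answer: 600/s^6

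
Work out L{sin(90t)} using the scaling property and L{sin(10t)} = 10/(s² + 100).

Using L{f(at)} = (1/a)F(s/a) with a=9: L{sin(90t)} = (1/9) · 10/((s/9)² + 100) = (1/9) · 10·81/(s² + 8100) = 90/(s² + 8100)

Final answer: 90/(s² + 8100)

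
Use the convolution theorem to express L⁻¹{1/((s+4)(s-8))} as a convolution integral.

1/((s+4)(s-8)) = (1/(s+4))·(1/(s-8)) = L{e^(-4t)}·L{e^(8t)}. So f(t) = e^(-4t)*e^(8t) = ∫₀ᵗ e^(-4τ)·e^(8(t-τ)) dτ

Final answer: ∫₀ᵗ e^(-4τ)·e^(8(t-τ)) dτ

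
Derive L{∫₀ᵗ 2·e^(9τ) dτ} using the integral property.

L{∫₀ᵗ f(τ)dτ} = F(s)/s with F(s) = 2/(s-9), so L{∫₀ᵗ 2·e^(9τ) dτ} = 2/(s(s-9))

Final answer: 2/(s(s-9))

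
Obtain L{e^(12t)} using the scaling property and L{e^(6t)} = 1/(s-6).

Using L{f(at)} = (1/a)F(s/a) with a=2 and f(t) = e^(6t): L{e^(12t)} = (1/2) · 1/((s/2)-6) = (1/2) · 2/(s-12) = 1/(s-12)

Final answer: 1/(s-12)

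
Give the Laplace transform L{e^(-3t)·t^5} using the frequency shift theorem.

L{e^(at)·t^n} = n!/(s-a)^(n+1), so L{e^(-3t)·t^5} = 120/(s+3)^6

Final answer: 120/(s+3)^6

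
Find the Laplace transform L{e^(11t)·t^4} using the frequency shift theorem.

L{e^(at)·t^n} = n!/(s-a)^(n+1), so L{e^(11t)·t^4} = 24/(s-11)^5

Final answer: 24/(s-11)^5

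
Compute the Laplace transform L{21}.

L{21} = 21 · L{1} = 21/s

Final answer: 21/s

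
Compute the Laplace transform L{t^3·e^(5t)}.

L{t^n·e^(at)} = n!/(s-a)^(n+1), so L{t^3·e^(5t)} = 6/(s-5)^4

Final answer: 6/(s-5)^4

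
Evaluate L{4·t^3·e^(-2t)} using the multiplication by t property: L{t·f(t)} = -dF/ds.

Using L{t^n·e^(at)} = n!/(s-a)^(n+1), L{t^3·e^(-2t)} = 6/(s+2)^4, so L{4·t^3·e^(-2t)} = 4·6/(s+2)^4 = 24/(s+2)^4

Final answer: 24/(s+2)^4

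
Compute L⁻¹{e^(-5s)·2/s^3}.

L⁻¹{2/s^3} = t^2. By the time shift theorem, L⁻¹{e^(-as)F(s)} = u(t-a)f(t-a) with a=5, so L⁻¹{e^(-5s)·2/s^3} = u(t-5)·(t-5)^2

Final answer: u(t-5)·(t-5)^2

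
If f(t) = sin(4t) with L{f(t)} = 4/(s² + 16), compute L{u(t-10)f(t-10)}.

Time shift theorem: L{u(t-a)f(t-a)} = e^(-as)F(s). Here a=10, F(s) = 4/(s² + 16), so L{u(t-10)f(t-10)} = e^(-10s)·4/(s² + 16)

Final answer: e^(-10s)·4/(s² + 16)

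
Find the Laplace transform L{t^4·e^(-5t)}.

L{t^n·e^(at)} = n!/(s-a)^(n+1), so L{t^4·e^(-5t)} = 24/(s+5)^5

Final answer: 24/(s+5)^5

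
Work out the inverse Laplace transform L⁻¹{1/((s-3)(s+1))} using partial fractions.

Decompose: A/(s-3) + B/(s+1). A = 1/4, B = -1/4. f(t) = (e^(3t) - e^(-t))/4

Final answer: (e^(3t) - e^(-t))/4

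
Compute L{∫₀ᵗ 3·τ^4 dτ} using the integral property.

L{∫₀ᵗ f(τ)dτ} = F(s)/s with f(t) = 3t^4. F(s) = 72/s^5, so L{∫₀ᵗ 3·τ^4 dτ} = (72/s^5)/s = 72/s^6. (Check: ∫₀ᵗ 3·τ^4 dτ = 3t^5/5.)

Final answer: 72/s^6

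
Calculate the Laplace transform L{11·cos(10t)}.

L{cos(ωt)} = s/(s² + ω²), so L{cos(10t)} = s/(s² + 100). Then L{11·cos(10t)} = 11·s/(s² + 100) = 11s/(s² + 100)

Final answer: 11s/(s² + 100)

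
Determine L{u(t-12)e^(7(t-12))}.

u(t-a)f(t-a) with f(t)=e^(7t). L{e^(7t)} = 1/(s-7). By time shift: e^(-12s)/(s-7)

Final answer: e^(-12s)/(s-7)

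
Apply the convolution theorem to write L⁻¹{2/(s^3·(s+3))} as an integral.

2/(s^3·(s+3)) = (2/s^3)·(1/(s+3)) = L{t^2}·L{e^(-3t)}. So f(t) = t^2*e^(-3t) = ∫₀ᵗ τ^2·e^(-3(t-τ)) dτ

Final answer: ∫₀ᵗ τ^2·e^(-3(t-τ)) dτ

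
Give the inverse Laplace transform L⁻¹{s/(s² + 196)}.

L⁻¹{s/(s² + 196)} = cos(14t)

Final answer: cos(14t)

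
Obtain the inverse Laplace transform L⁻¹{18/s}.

L⁻¹{c/s} = c, so L⁻¹{18/s} = 18

Final answer: 18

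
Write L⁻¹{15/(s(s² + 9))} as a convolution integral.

15/(s(s² + 9)) = (1/s)·(15/(s² + 9)) = L{1}·L{5·sin(3t)}. So f(t) = 1*(5·sin(3t)) = ∫₀ᵗ 5·sin(3τ) dτ

Final answer: ∫₀ᵗ 5·sin(3τ) dτ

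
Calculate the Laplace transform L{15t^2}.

L{15t^2} = 15 · L{t^2} = 15 · 2/s^3 = 30/s^3

Final answer: 30/s^3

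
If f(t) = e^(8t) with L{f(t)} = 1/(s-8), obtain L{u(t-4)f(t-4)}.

Time shift theorem: L{u(t-a)f(t-a)} = e^(-as)F(s). Here a=4, F(s) = 1/(s-8), so L{u(t-4)f(t-4)} = e^(-4s)·1/(s-8)

Final answer: e^(-4s)·1/(s-8)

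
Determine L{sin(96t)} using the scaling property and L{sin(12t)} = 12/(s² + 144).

Using L{f(at)} = (1/a)F(s/a) with a=8: L{sin(96t)} = (1/8) · 12/((s/8)² + 144) = (1/8) · 12·64/(s² + 9216) = 96/(s² + 9216)

Final answer: 96/(s² + 9216)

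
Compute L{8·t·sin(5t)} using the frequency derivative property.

L{sin(5t)} = 5/(s² + 25). By L{t·f(t)} = -F'(s): -d/ds[5/(s² + 25)] = -(5)·(-2s)/(s² + 25)² = 10s/(s² + 25)². Then L{8·t·sin(5t)} = 8·10s/(s² + 25)² = 80s/(s² + 25)²

Final answer: 80s/(s² + 25)²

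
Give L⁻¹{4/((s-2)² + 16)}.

Form: b/((s-a)² + b²) → e^(at)sin(bt). With a=2, b=4

Final answer: e^(2t)·sin(4t)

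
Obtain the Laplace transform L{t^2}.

L{t^n} = n!/s^(n+1), so L{t^2} = 2/s^3

Final answer: 2/s^3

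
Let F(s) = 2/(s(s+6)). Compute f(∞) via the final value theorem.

f(∞) = lim_{s→0} s·2/(s(s+6)) = lim_{s→0} 2/(s+6) = 2/6 = 1/3

Final answer: 1/3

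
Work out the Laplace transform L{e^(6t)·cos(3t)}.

L{e^(at)·cos(ωt)} = (s-a)/((s-a)² + ω²), so L{e^(6t)·cos(3t)} = (s-6)/((s-6)² + 9)

Final answer: (s-6)/((s-6)² + 9)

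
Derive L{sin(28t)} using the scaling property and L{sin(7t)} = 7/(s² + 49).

Using L{f(at)} = (1/a)F(s/a) with a=4: L{sin(28t)} = (1/4) · 7/((s/4)² + 49) = (1/4) · 7·16/(s² + 784) = 28/(s² + 784)

Final answer: 28/(s² + 784)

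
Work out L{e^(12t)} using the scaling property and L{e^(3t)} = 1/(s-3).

Using L{f(at)} = (1/a)F(s/a) with a=4 and f(t) = e^(3t): L{e^(12t)} = (1/4) · 1/((s/4)-3) = (1/4) · 4/(s-12) = 1/(s-12)

Final answer: 1/(s-12)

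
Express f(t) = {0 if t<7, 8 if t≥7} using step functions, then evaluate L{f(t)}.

f(t) = 8·u(t-7). L{u(t-7)} = e^(-7s)/s, so L{f(t)} = 8·e^(-7s)/s

Final answer: 8·e^(-7s)/s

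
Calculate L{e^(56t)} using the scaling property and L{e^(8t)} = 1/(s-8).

Using L{f(at)} = (1/a)F(s/a) with a=7 and f(t) = e^(8t): L{e^(56t)} = (1/7) · 1/((s/7)-8) = (1/7) · 7/(s-56) = 1/(s-56)

Final answer: 1/(s-56)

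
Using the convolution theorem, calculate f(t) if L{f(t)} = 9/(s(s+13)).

9/(s(s+13)) = (9/s)·(1/(s+13)) = L{9}·L{e^(-13t)}. By convolution, f(t) = 9*e^(-13t) = ∫₀ᵗ 9·e^(-13τ) dτ = 9·(1 - e^(-13t))/13

Final answer: 9·(1 - e^(-13t))/13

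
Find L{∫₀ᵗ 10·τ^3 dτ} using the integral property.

L{∫₀ᵗ f(τ)dτ} = F(s)/s with f(t) = 10t^3. F(s) = 60/s^4, so L{∫₀ᵗ 10·τ^3 dτ} = (60/s^4)/s = 60/s^5. (Check: ∫₀ᵗ 10·τ^3 dτ = 10t^4/4.)

Final answer: 60/s^5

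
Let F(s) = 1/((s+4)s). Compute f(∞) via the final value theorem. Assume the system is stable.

f(∞) = lim_{s→0} sF(s) = lim_{s→0} 1/(s+4) = 1/4

Final answer: 1/4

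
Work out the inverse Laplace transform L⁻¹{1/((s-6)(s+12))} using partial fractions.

Decompose: A/(s-6) + B/(s+12). A = 1/18, B = -1/18. f(t) = (e^(6t) - e^(-12t))/18

Final answer: (e^(6t) - e^(-12t))/18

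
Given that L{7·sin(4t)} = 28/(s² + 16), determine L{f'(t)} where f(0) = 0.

L{f'(t)} = s·F(s) - f(0) = s·28/(s² + 16) - 0 = 28s/(s² + 16)

Final answer: 28s/(s² + 16)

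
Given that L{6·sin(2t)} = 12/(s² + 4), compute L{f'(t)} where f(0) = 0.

L{f'(t)} = s·F(s) - f(0) = s·12/(s² + 4) - 0 = 12s/(s² + 4)

Final answer: 12s/(s² + 4)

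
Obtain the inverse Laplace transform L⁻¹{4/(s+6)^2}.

L⁻¹{n!/(s-a)^(n+1)} = t^n·e^(at) with n=1, a=-6. So L⁻¹{1/(s+6)^2} = t·e^(-6t), and L⁻¹{4/(s+6)^2} = (4/1)·t·e^(-6t) = 4·t·e^(-6t)

Final answer: 4·t·e^(-6t)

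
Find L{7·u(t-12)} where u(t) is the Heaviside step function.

L{u(t-a)} = e^(-as)/s. Here a=12, so L{u(t-12)} = e^(-12s)/s, and L{7·u(t-12)} = 7·e^(-12s)/s

Final answer: 7·e^(-12s)/s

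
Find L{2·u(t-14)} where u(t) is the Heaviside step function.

L{u(t-a)} = e^(-as)/s. Here a=14, so L{u(t-14)} = e^(-14s)/s, and L{2·u(t-14)} = 2·e^(-14s)/s

Final answer: 2·e^(-14s)/s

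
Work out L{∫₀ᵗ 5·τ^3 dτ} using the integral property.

L{∫₀ᵗ f(τ)dτ} = F(s)/s with f(t) = 5t^3. F(s) = 30/s^4, so L{∫₀ᵗ 5·τ^3 dτ} = (30/s^4)/s = 30/s^5. (Check: ∫₀ᵗ 5·τ^3 dτ = 5t^4/4.)

Final answer: 30/s^5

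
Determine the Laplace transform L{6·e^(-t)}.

L{e^(at)} = 1/(s-a), so L{e^(-t)} = 1/(s+1). Then L{6·e^(-t)} = 6/(s+1)

Final answer: 6/(s+1)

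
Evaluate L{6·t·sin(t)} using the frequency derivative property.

L{sin(t)} = 1/(s² + 1). By L{t·f(t)} = -F'(s): -d/ds[1/(s² + 1)] = -(1)·(-2s)/(s² + 1)² = 2s/(s² + 1)². Then L{6·t·sin(t)} = 6·2s/(s² + 1)² = 12s/(s² + 1)²

Final answer: 12s/(s² + 1)²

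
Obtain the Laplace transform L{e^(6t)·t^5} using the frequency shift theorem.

L{e^(at)·t^n} = n!/(s-a)^(n+1), so L{e^(6t)·t^5} = 120/(s-6)^6

Final answer: 120/(s-6)^6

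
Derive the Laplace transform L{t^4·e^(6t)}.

L{t^n·e^(at)} = n!/(s-a)^(n+1), so L{t^4·e^(6t)} = 24/(s-6)^5

Final answer: 24/(s-6)^5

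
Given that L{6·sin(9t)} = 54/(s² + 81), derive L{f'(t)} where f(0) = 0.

L{f'(t)} = s·F(s) - f(0) = s·54/(s² + 81) - 0 = 54s/(s² + 81)

Final answer: 54s/(s² + 81)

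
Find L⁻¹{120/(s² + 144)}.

This is the form c·a/(s² + a²) with a = 12, c = 10. L⁻¹ = 10·sin(12t)

Final answer: 10·sin(12t)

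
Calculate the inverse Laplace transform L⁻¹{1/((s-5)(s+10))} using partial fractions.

Decompose: A/(s-5) + B/(s+10). A = 1/15, B = -1/15. f(t) = (e^(5t) - e^(-10t))/15

Final answer: (e^(5t) - e^(-10t))/15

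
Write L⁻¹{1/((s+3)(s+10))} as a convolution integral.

1/((s+3)(s+10)) = (1/(s+3))·(1/(s+10)) = L{e^(-3t)}·L{e^(-10t)}. So f(t) = e^(-3t)*e^(-10t) = ∫₀ᵗ e^(-3τ)·e^(-10(t-τ)) dτ

Final answer: ∫₀ᵗ e^(-3τ)·e^(-10(t-τ)) dτ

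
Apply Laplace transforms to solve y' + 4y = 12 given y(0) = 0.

sY + 4Y = 12/s. Y = 12/(s(s+4)). Partial fractions: Y = 3/s - 3/(s+4)

Final answer: y(t) = 3(1 - e^(-4t))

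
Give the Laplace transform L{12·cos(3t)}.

L{cos(ωt)} = s/(s² + ω²), so L{cos(3t)} = s/(s² + 9). Then L{12·cos(3t)} = 12·s/(s² + 9) = 12s/(s² + 9)

Final answer: 12s/(s² + 9)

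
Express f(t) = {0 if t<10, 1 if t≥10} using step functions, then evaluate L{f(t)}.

f(t) = u(t-10). L{u(t-10)} = e^(-10s)/s, so L{f(t)} = e^(-10s)/s

Final answer: e^(-10s)/s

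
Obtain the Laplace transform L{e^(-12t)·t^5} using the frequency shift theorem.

L{e^(at)·t^n} = n!/(s-a)^(n+1), so L{e^(-12t)·t^5} = 120/(s+12)^6

Final answer: 120/(s+12)^6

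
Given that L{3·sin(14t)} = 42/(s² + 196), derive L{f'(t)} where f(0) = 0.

L{f'(t)} = s·F(s) - f(0) = s·42/(s² + 196) - 0 = 42s/(s² + 196)

Final answer: 42s/(s² + 196)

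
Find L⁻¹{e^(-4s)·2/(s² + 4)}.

L⁻¹{2/(s² + 4)} = sin(2t). By the time shift theorem, L⁻¹{e^(-as)F(s)} = u(t-a)f(t-a) with a=4, so L⁻¹{e^(-4s)·2/(s² + 4)} = u(t-4)·sin(2(t-4))

Final answer: u(t-4)·sin(2(t-4))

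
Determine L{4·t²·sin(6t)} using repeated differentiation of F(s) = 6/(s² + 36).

F(s) = 6/(s² + 36). F'(s) = -12s/(s² + 36)². F''(s) = -12(36 - 3s²)/(s² + 36)³ = (36s² - 432)/(s² + 36)³. So L{t²·sin(6t)} = (-1)² F''(s) = (36s² - 432)/(s² + 36)³. Then L{4·t²·sin(6t)} = 4·(36s² - 432)/(s² + 36)³ = (144s² - 1728)/(s² + 36)³

Final answer: (144s² - 1728)/(s² + 36)³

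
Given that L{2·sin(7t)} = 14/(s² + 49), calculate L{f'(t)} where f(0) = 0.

L{f'(t)} = s·F(s) - f(0) = s·14/(s² + 49) - 0 = 14s/(s² + 49)

Final answer: 14s/(s² + 49)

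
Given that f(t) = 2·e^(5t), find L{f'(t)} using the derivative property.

f(0) = 2, F(s) = 2/(s-5). L{f'(t)} = s·F(s) - f(0) = 2s/(s-5) - 2 = (2s - 2(s-5))/(s-5) = 10/(s-5)

Final answer: 10/(s-5)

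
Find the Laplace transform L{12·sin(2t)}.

L{sin(ωt)} = ω/(s² + ω²), so L{sin(2t)} = 2/(s² + 4). Then L{12·sin(2t)} = 12·2/(s² + 4) = 24/(s² + 4)

Final answer: 24/(s² + 4)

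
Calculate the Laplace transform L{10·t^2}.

L{t^n} = n!/s^(n+1), so L{t^2} = 2/s^3. Then L{10·t^2} = 10·2/s^3 = 20/s^3

Final answer: 20/s^3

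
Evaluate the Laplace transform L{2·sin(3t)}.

L{sin(ωt)} = ω/(s² + ω²), so L{sin(3t)} = 3/(s² + 9). Then L{2·sin(3t)} = 2·3/(s² + 9) = 6/(s² + 9)

Final answer: 6/(s² + 9)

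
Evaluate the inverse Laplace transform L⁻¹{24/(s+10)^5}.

L⁻¹{n!/(s-a)^(n+1)} = t^n·e^(at), so L⁻¹{24/(s+10)^5} = t^4·e^(-10t)

Final answer: t^4·e^(-10t)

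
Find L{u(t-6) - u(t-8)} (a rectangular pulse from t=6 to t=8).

L{u(t-a)} = e^(-as)/s. L{u(t-6) - u(t-8)} = (e^(-6s) - e^(-8s))/s

Final answer: (e^(-6s) - e^(-8s))/s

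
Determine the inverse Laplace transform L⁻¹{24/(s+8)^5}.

L⁻¹{n!/(s-a)^(n+1)} = t^n·e^(at) with n=4, a=-8. So L⁻¹{24/(s+8)^5} = t^4·e^(-8t)

Final answer: t^4·e^(-8t)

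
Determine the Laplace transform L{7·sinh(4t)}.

L{sinh(ωt)} = ω/(s² - ω²), so L{sinh(4t)} = 4/(s² - 16). Then L{7·sinh(4t)} = 7·4/(s² - 16) = 28/(s² - 16)

Final answer: 28/(s² - 16)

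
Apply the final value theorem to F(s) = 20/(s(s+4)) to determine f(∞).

f(∞) = lim_{s→0} s·20/(s(s+4)) = lim_{s→0} 20/(s+4) = 20/4 = 5

Final answer: 5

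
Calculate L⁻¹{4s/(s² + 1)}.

This is the form c·s/(s² + a²) with a = 1, c = 4. L⁻¹ = 4·cos(t)

Final answer: 4·cos(t)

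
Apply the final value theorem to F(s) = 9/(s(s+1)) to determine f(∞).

f(∞) = lim_{s→0} s·9/(s(s+1)) = lim_{s→0} 9/(s+1) = 9/1 = 9

Final answer: 9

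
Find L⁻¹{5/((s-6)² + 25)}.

Form: b/((s-a)² + b²) → e^(at)sin(bt). With a=6, b=5

Final answer: e^(6t)·sin(5t)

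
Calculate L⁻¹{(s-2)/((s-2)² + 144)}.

Using frequency shift: L⁻¹{(s-a)/((s-a)² + b²)} = e^(at)cos(bt). Here a=2, b=12

Final answer: e^(2t)·cos(12t)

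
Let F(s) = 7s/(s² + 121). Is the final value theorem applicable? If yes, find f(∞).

The final value theorem requires all poles of sF(s) in the left half-plane. sF(s) = 7s²/(s² + 121) has poles at s = ±11i (imaginary axis). Theorem does NOT apply (oscillatory system).

Final answer: Not applicable (oscillatory)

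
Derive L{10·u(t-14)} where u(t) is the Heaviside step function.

L{u(t-a)} = e^(-as)/s. Here a=14, so L{u(t-14)} = e^(-14s)/s, and L{10·u(t-14)} = 10·e^(-14s)/s

Final answer: 10·e^(-14s)/s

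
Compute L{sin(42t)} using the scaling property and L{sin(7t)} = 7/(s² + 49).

Using L{f(at)} = (1/a)F(s/a) with a=6: L{sin(42t)} = (1/6) · 7/((s/6)² + 49) = (1/6) · 7·36/(s² + 1764) = 42/(s² + 1764)

Final answer: 42/(s² + 1764)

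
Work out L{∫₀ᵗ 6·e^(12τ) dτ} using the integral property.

L{∫₀ᵗ f(τ)dτ} = F(s)/s with F(s) = 6/(s-12), so L{∫₀ᵗ 6·e^(12τ) dτ} = 6/(s(s-12))

Final answer: 6/(s(s-12))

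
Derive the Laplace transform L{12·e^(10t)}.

L{e^(at)} = 1/(s-a), so L{e^(10t)} = 1/(s-10). Then L{12·e^(10t)} = 12/(s-10)

Final answer: 12/(s-10)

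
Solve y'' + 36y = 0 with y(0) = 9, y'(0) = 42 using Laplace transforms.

L{y''} + 36L{y} = 0. s²Y - 9s - 42 + 36Y = 0. Y(s² + 36) = 9s + 42. Y = (9s + 42)/(s² + 36). Inverting: y(t) = 9cos(6t) + 7sin(6t)

Final answer: y(t) = 9cos(6t) + 7sin(6t)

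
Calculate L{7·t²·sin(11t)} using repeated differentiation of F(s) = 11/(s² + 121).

F(s) = 11/(s² + 121). F'(s) = -22s/(s² + 121)². F''(s) = -22(121 - 3s²)/(s² + 121)³ = (66s² - 2662)/(s² + 121)³. So L{t²·sin(11t)} = (-1)² F''(s) = (66s² - 2662)/(s² + 121)³. Then L{7·t²·sin(11t)} = 7·(66s² - 2662)/(s² + 121)³ = (462s² - 18634)/(s² + 121)³

Final answer: (462s² - 18634)/(s² + 121)³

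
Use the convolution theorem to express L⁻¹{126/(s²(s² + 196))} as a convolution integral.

126/(s²(s² + 196)) = (1/s²)·(126/(s² + 196)) = L{t}·L{9·sin(14t)}. So f(t) = t*(9·sin(14t)) = ∫₀ᵗ 9τ·sin(14(t-τ)) dτ

Final answer: ∫₀ᵗ 9τ·sin(14(t-τ)) dτ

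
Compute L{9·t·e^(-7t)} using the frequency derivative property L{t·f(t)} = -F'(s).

L{e^(-7t)} = 1/(s+7). By frequency derivative: L{t·e^(-7t)} = -d/ds[1/(s+7)] = -(-1)/(s+7)² = 1/(s+7)². Then L{9·t·e^(-7t)} = 9·1/(s+7)² = 9/(s+7)²

Final answer: 9/(s+7)²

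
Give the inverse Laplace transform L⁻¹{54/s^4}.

L⁻¹{n!/s^(n+1)} = t^n with n=3. So L⁻¹{6/s^4} = t^3, and L⁻¹{54/s^4} = (54/6)·t^3 = 9·t^3

Final answer: 9·t^3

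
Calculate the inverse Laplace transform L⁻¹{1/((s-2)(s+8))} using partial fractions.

Decompose: A/(s-2) + B/(s+8). A = 1/10, B = -1/10. f(t) = (e^(2t) - e^(-8t))/10

Final answer: (e^(2t) - e^(-8t))/10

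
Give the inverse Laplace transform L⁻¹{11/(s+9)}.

L⁻¹{1/(s-a)} = e^(at), so L⁻¹{1/(s+9)} = e^(-9t), and L⁻¹{11/(s+9)} = 11·e^(-9t)

Final answer: 11·e^(-9t)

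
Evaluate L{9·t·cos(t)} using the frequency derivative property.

L{cos(t)} = s/(s² + 1). Derivative: d/ds[s/(s² + 1)] = [(s² + 1) - s·2s]/(s² + 1)² = (1 - s²)/(s² + 1)². So L{t·cos(t)} = -F'(s) = (s² - 1)/(s² + 1)². Then L{9·t·cos(t)} = 9·(s² - 1)/(s² + 1)²

Final answer: 9·(s² - 1)/(s² + 1)²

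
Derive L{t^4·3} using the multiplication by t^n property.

L{3} = 3/s. d^1/ds^1[1/s] = -1/s². d^2/ds^2[1/s] = 2/s^3. d^3/ds^3[1/s] = -6/s^4. d^4/ds^4[1/s] = 24/s^5. So L{t^4} = (-1)^{4}·24/s^5 = 24/s^5. Then L{t^4·3} = 3·24/s^5 = 72/s^5

Final answer: 72/s^5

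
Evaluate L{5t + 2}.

L{5t + 2} = 5·L{t} + 2·L{1} = 5/s² + 2/s

Final answer: 5/s² + 2/s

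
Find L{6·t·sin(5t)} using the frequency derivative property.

L{sin(5t)} = 5/(s² + 25). By L{t·f(t)} = -F'(s): -d/ds[5/(s² + 25)] = -(5)·(-2s)/(s² + 25)² = 10s/(s² + 25)². Then L{6·t·sin(5t)} = 6·10s/(s² + 25)² = 60s/(s² + 25)²

Final answer: 60s/(s² + 25)²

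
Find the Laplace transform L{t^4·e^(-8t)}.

L{t^n·e^(at)} = n!/(s-a)^(n+1), so L{t^4·e^(-8t)} = 24/(s+8)^5

Final answer: 24/(s+8)^5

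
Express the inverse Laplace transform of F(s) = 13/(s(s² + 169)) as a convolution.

13/(s(s² + 169)) = (1/s)·(13/(s² + 169)) = L{1}·L{sin(13t)}. So f(t) = 1*(sin(13t)) = ∫₀ᵗ sin(13τ) dτ

Final answer: ∫₀ᵗ sin(13τ) dτ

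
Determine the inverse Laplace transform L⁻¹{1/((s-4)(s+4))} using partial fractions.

Decompose: A/(s-4) + B/(s+4). A = 1/8, B = -1/8. f(t) = (e^(4t) - e^(-4t))/8

Final answer: (e^(4t) - e^(-4t))/8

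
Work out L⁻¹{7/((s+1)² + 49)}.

Form: b/((s-a)² + b²) → e^(at)sin(bt). With a=-1, b=7

Final answer: e^(-t)·sin(7t)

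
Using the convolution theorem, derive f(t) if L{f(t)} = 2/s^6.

2/s^6 = (2/s)·(1/s^5) = L{2}·L{t^4/24}. By convolution, f(t) = 2*t^4/24 = ∫₀ᵗ 2·τ^4/24 dτ = 2·t^5/120

Final answer: 2·t^5/120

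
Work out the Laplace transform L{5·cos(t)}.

L{cos(ωt)} = s/(s² + ω²), so L{cos(t)} = s/(s² + 1). Then L{5·cos(t)} = 5·s/(s² + 1) = 5s/(s² + 1)

Final answer: 5s/(s² + 1)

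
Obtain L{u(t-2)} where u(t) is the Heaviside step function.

L{u(t-a)} = e^(-as)/s. Here a=2, so L{u(t-2)} = e^(-2s)/s

Final answer: e^(-2s)/s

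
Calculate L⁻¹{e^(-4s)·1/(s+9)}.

L⁻¹{1/(s+9)} = e^(-9t). By the time shift theorem, L⁻¹{e^(-as)F(s)} = u(t-a)f(t-a) with a=4, so L⁻¹{e^(-4s)·1/(s+9)} = u(t-4)·e^(-9(t-4))

Final answer: u(t-4)·e^(-9(t-4))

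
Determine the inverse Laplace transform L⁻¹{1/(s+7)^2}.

L⁻¹{n!/(s-a)^(n+1)} = t^n·e^(at), so L⁻¹{1/(s+7)^2} = t·e^(-7t)

Final answer: t·e^(-7t)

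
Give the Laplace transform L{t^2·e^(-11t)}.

L{t^n·e^(at)} = n!/(s-a)^(n+1), so L{t^2·e^(-11t)} = 2/(s+11)^3

Final answer: 2/(s+11)^3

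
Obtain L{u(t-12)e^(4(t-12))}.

u(t-a)f(t-a) with f(t)=e^(4t). L{e^(4t)} = 1/(s-4). By time shift: e^(-12s)/(s-4)

Final answer: e^(-12s)/(s-4)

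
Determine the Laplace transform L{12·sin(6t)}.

L{sin(ωt)} = ω/(s² + ω²), so L{sin(6t)} = 6/(s² + 36). Then L{12·sin(6t)} = 12·6/(s² + 36) = 72/(s² + 36)

Final answer: 72/(s² + 36)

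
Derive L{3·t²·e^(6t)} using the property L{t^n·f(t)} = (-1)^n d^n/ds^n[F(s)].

L{e^(6t)} = 1/(s-6). d/ds[1/(s-6)] = -1/(s-6)². d²/ds²[1/(s-6)] = 2/(s-6)³. So L{t²·e^(6t)} = (-1)² · 2/(s-6)³ = 2/(s-6)³. Then L{3·t²·e^(6t)} = 3·2/(s-6)³ = 6/(s-6)³

Final answer: 6/(s-6)³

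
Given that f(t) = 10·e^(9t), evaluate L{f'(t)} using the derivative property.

f(0) = 10, F(s) = 10/(s-9). L{f'(t)} = s·F(s) - f(0) = 10s/(s-9) - 10 = (10s - 10(s-9))/(s-9) = 90/(s-9)

Final answer: 90/(s-9)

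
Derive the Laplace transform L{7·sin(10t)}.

L{sin(ωt)} = ω/(s² + ω²), so L{sin(10t)} = 10/(s² + 100). Then L{7·sin(10t)} = 7·10/(s² + 100) = 70/(s² + 100)

Final answer: 70/(s² + 100)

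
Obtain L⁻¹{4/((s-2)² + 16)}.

Form: b/((s-a)² + b²) → e^(at)sin(bt). With a=2, b=4

Final answer: e^(2t)·sin(4t)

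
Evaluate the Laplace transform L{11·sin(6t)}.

L{sin(ωt)} = ω/(s² + ω²), so L{sin(6t)} = 6/(s² + 36). Then L{11·sin(6t)} = 11·6/(s² + 36) = 66/(s² + 36)

Final answer: 66/(s² + 36)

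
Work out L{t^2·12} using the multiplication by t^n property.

L{12} = 12/s. d^1/ds^1[1/s] = -1/s². d^2/ds^2[1/s] = 2/s^3. So L{t^2} = (-1)^{2}·2/s^3 = 2/s^3. Then L{t^2·12} = 12·2/s^3 = 24/s^3

Final answer: 24/s^3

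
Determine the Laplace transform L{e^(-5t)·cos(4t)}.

L{e^(at)·cos(ωt)} = (s-a)/((s-a)² + ω²), so L{e^(-5t)·cos(4t)} = (s+5)/((s+5)² + 16)

Final answer: (s+5)/((s+5)² + 16)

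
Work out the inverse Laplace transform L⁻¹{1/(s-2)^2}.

L⁻¹{n!/(s-a)^(n+1)} = t^n·e^(at), so L⁻¹{1/(s-2)^2} = t·e^(2t)

Final answer: t·e^(2t)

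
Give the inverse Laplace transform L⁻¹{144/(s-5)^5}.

L⁻¹{n!/(s-a)^(n+1)} = t^n·e^(at) with n=4, a=5. So L⁻¹{24/(s-5)^5} = t^4·e^(5t), and L⁻¹{144/(s-5)^5} = (144/24)·t^4·e^(5t) = 6·t^4·e^(5t)

Final answer: 6·t^4·e^(5t)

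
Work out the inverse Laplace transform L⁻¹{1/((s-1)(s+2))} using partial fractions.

Decompose: A/(s-1) + B/(s+2). A = 1/3, B = -1/3. f(t) = (e^t - e^(-2t))/3

Final answer: (e^t - e^(-2t))/3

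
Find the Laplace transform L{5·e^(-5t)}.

L{e^(at)} = 1/(s-a), so L{e^(-5t)} = 1/(s+5). Then L{5·e^(-5t)} = 5/(s+5)

Final answer: 5/(s+5)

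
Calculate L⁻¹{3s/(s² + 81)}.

This is the form c·s/(s² + a²) with a = 9, c = 3. L⁻¹ = 3·cos(9t)

Final answer: 3·cos(9t)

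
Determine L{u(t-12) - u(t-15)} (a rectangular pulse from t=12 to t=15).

L{u(t-a)} = e^(-as)/s. L{u(t-12) - u(t-15)} = (e^(-12s) - e^(-15s))/s

Final answer: (e^(-12s) - e^(-15s))/s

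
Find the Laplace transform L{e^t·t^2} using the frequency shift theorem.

L{e^(at)·t^n} = n!/(s-a)^(n+1), so L{e^t·t^2} = 2/(s-1)^3

Final answer: 2/(s-1)^3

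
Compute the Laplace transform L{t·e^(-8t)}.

L{t^n·e^(at)} = n!/(s-a)^(n+1), so L{t·e^(-8t)} = 1/(s+8)^2

Final answer: 1/(s+8)^2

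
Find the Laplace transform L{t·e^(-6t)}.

L{t^n·e^(at)} = n!/(s-a)^(n+1), so L{t·e^(-6t)} = 1/(s+6)^2

Final answer: 1/(s+6)^2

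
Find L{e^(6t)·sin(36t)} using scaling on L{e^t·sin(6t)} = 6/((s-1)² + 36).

Scaling with a=6: L{e^(6t)·sin(36t)} = (1/6) · 6/((s/6-1)² + 36). Simplifying: 36/((s-6)² + 1296)

Final answer: 36/((s-6)² + 1296)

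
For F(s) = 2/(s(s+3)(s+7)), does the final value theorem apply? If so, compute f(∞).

Poles of sF(s) = 2/((s+3)(s+7)) are at s = -3 and s = -7, both in the left half-plane. Theorem applies. f(∞) = lim_{s→0} sF(s) = 2/(3·7) = 2/21

Final answer: 2/21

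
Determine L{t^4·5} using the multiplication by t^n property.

L{5} = 5/s. d^1/ds^1[1/s] = -1/s². d^2/ds^2[1/s] = 2/s^3. d^3/ds^3[1/s] = -6/s^4. d^4/ds^4[1/s] = 24/s^5. So L{t^4} = (-1)^{4}·24/s^5 = 24/s^5. Then L{t^4·5} = 5·24/s^5 = 120/s^5

Final answer: 120/s^5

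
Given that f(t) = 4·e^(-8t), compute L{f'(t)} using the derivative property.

f(0) = 4, F(s) = 4/(s+8). L{f'(t)} = s·F(s) - f(0) = 4s/(s+8) - 4 = (4s - 4(s+8))/(s+8) = -32/(s+8)

Final answer: -32/(s+8)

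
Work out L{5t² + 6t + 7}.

L{5t² + 6t + 7} = 5·2/s³ + 6/s² + 7/s = 10/s³ + 6/s² + 7/s

Final answer: 10/s³ + 6/s² + 7/s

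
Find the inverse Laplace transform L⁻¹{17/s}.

L⁻¹{c/s} = c, so L⁻¹{17/s} = 17

Final answer: 17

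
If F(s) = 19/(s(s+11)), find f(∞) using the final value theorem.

f(∞) = lim_{s→0} s·19/(s(s+11)) = lim_{s→0} 19/(s+11) = 19/11 = 19/11

Final answer: 19/11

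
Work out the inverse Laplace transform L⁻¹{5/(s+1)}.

L⁻¹{1/(s-a)} = e^(at), so L⁻¹{1/(s+1)} = e^(-t), and L⁻¹{5/(s+1)} = 5·e^(-t)

Final answer: 5·e^(-t)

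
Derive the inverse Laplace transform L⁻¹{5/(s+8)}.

L⁻¹{1/(s-a)} = e^(at), so L⁻¹{1/(s+8)} = e^(-8t), and L⁻¹{5/(s+8)} = 5·e^(-8t)

Final answer: 5·e^(-8t)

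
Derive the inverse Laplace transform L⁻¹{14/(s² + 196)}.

L⁻¹{14/(s² + 196)} = sin(14t)

Final answer: sin(14t)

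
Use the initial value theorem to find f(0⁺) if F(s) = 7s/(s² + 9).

f(0⁺) = lim_{s→∞} s·7s/(s² + 9) = lim_{s→∞} 7s²/(s² + 9) = 7

Final answer: 7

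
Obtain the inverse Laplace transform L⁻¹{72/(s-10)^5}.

L⁻¹{n!/(s-a)^(n+1)} = t^n·e^(at) with n=4, a=10. So L⁻¹{24/(s-10)^5} = t^4·e^(10t), and L⁻¹{72/(s-10)^5} = (72/24)·t^4·e^(10t) = 3·t^4·e^(10t)

Final answer: 3·t^4·e^(10t)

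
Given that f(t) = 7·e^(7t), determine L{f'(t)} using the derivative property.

f(0) = 7, F(s) = 7/(s-7). L{f'(t)} = s·F(s) - f(0) = 7s/(s-7) - 7 = (7s - 7(s-7))/(s-7) = 49/(s-7)

Final answer: 49/(s-7)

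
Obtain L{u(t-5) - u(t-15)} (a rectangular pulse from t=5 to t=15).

L{u(t-a)} = e^(-as)/s. L{u(t-5) - u(t-15)} = (e^(-5s) - e^(-15s))/s

Final answer: (e^(-5s) - e^(-15s))/s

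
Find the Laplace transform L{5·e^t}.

L{e^(at)} = 1/(s-a), so L{e^t} = 1/(s-1). Then L{5·e^t} = 5/(s-1)

Final answer: 5/(s-1)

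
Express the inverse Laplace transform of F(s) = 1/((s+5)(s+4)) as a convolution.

1/((s+5)(s+4)) = (1/(s+5))·(1/(s+4)) = L{e^(-5t)}·L{e^(-4t)}. So f(t) = e^(-5t)*e^(-4t) = ∫₀ᵗ e^(-5τ)·e^(-4(t-τ)) dτ

Final answer: ∫₀ᵗ e^(-5τ)·e^(-4(t-τ)) dτ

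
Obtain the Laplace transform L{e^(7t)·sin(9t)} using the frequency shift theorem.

Frequency shift: L{e^(at)f(t)} = F(s-a). L{e^(7t)·sin(9t)} = 9/((s-7)² + 81)

Final answer: 9/((s-7)² + 81)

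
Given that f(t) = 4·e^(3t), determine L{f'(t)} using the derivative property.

f(0) = 4, F(s) = 4/(s-3). L{f'(t)} = s·F(s) - f(0) = 4s/(s-3) - 4 = (4s - 4(s-3))/(s-3) = 12/(s-3)

Final answer: 12/(s-3)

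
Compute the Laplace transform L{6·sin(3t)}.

L{sin(ωt)} = ω/(s² + ω²), so L{sin(3t)} = 3/(s² + 9). Then L{6·sin(3t)} = 6·3/(s² + 9) = 18/(s² + 9)

Final answer: 18/(s² + 9)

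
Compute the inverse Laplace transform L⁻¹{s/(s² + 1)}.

L⁻¹{s/(s² + 1)} = cos(t)

Final answer: cos(t)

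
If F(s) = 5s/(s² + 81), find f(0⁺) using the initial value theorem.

f(0⁺) = lim_{s→∞} s·5s/(s² + 81) = lim_{s→∞} 5s²/(s² + 81) = 5

Final answer: 5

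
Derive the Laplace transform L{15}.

L{15} = 15 · L{1} = 15/s

Final answer: 15/s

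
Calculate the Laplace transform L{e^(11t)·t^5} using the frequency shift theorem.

L{e^(at)·t^n} = n!/(s-a)^(n+1), so L{e^(11t)·t^5} = 120/(s-11)^6

Final answer: 120/(s-11)^6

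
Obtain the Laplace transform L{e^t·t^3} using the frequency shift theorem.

L{e^(at)·t^n} = n!/(s-a)^(n+1), so L{e^t·t^3} = 6/(s-1)^4

Final answer: 6/(s-1)^4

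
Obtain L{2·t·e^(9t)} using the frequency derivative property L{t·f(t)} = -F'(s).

L{e^(9t)} = 1/(s-9). By frequency derivative: L{t·e^(9t)} = -d/ds[1/(s-9)] = -(-1)/(s-9)² = 1/(s-9)². Then L{2·t·e^(9t)} = 2·1/(s-9)² = 2/(s-9)²

Final answer: 2/(s-9)²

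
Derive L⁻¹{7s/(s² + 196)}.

This is the form c·s/(s² + a²) with a = 14, c = 7. L⁻¹ = 7·cos(14t)

Final answer: 7·cos(14t)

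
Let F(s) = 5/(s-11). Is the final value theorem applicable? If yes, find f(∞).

sF(s) = 5s/(s-11) has a pole at s = 11 in the right half-plane. Theorem does NOT apply (unstable system; f(t) = 5·e^(11t) grows without bound).

Final answer: Not applicable (unstable)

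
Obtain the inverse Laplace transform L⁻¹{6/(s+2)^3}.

L⁻¹{n!/(s-a)^(n+1)} = t^n·e^(at) with n=2, a=-2. So L⁻¹{2/(s+2)^3} = t^2·e^(-2t), and L⁻¹{6/(s+2)^3} = (6/2)·t^2·e^(-2t) = 3·t^2·e^(-2t)

Final answer: 3·t^2·e^(-2t)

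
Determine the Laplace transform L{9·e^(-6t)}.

L{e^(at)} = 1/(s-a), so L{e^(-6t)} = 1/(s+6). Then L{9·e^(-6t)} = 9/(s+6)

Final answer: 9/(s+6)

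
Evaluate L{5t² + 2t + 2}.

L{5t² + 2t + 2} = 5·2/s³ + 2/s² + 2/s = 10/s³ + 2/s² + 2/s

Final answer: 10/s³ + 2/s² + 2/s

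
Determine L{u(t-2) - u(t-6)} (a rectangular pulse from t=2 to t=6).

L{u(t-a)} = e^(-as)/s. L{u(t-2) - u(t-6)} = (e^(-2s) - e^(-6s))/s

Final answer: (e^(-2s) - e^(-6s))/s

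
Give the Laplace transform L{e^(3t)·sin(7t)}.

L{e^(at)·sin(ωt)} = ω/((s-a)² + ω²), so L{e^(3t)·sin(7t)} = 7/((s-3)² + 49)

Final answer: 7/((s-3)² + 49)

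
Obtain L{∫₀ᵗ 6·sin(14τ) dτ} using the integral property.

L{∫₀ᵗ f(τ)dτ} = F(s)/s with F(s) = 84/(s² + 196), so the result is (84/(s² + 196))/s = 84/(s(s² + 196))

Final answer: 84/(s(s² + 196))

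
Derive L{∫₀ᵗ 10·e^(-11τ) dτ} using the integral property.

L{∫₀ᵗ f(τ)dτ} = F(s)/s with F(s) = 10/(s+11), so L{∫₀ᵗ 10·e^(-11τ) dτ} = 10/(s(s+11))

Final answer: 10/(s(s+11))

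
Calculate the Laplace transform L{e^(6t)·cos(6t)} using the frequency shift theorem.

Frequency shift: L{e^(at)f(t)} = F(s-a). L{e^(6t)·cos(6t)} = (s-6)/((s-6)² + 36)

Final answer: (s-6)/((s-6)² + 36)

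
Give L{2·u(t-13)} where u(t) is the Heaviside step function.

L{u(t-a)} = e^(-as)/s. Here a=13, so L{u(t-13)} = e^(-13s)/s, and L{2·u(t-13)} = 2·e^(-13s)/s

Final answer: 2·e^(-13s)/s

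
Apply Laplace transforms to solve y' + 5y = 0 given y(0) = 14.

L{y'} + 5L{y} = 0. sY - 14 + 5Y = 0. Y(s+5) = 14. Y = 14/(s+5)

Final answer: y(t) = 14e^(-5t)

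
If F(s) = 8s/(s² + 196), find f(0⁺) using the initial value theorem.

f(0⁺) = lim_{s→∞} s·8s/(s² + 196) = lim_{s→∞} 8s²/(s² + 196) = 8

Final answer: 8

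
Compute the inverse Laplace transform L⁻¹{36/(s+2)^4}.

L⁻¹{n!/(s-a)^(n+1)} = t^n·e^(at) with n=3, a=-2. So L⁻¹{6/(s+2)^4} = t^3·e^(-2t), and L⁻¹{36/(s+2)^4} = (36/6)·t^3·e^(-2t) = 6·t^3·e^(-2t)

Final answer: 6·t^3·e^(-2t)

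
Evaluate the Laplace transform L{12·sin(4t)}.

L{sin(ωt)} = ω/(s² + ω²), so L{sin(4t)} = 4/(s² + 16). Then L{12·sin(4t)} = 12·4/(s² + 16) = 48/(s² + 16)

Final answer: 48/(s² + 16)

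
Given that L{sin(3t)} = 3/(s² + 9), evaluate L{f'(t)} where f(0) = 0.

L{f'(t)} = s·F(s) - f(0) = s·3/(s² + 9) - 0 = 3s/(s² + 9)

Final answer: 3s/(s² + 9)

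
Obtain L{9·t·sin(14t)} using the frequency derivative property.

L{sin(14t)} = 14/(s² + 196). By L{t·f(t)} = -F'(s): -d/ds[14/(s² + 196)] = -(14)·(-2s)/(s² + 196)² = 28s/(s² + 196)². Then L{9·t·sin(14t)} = 9·28s/(s² + 196)² = 252s/(s² + 196)²

Final answer: 252s/(s² + 196)²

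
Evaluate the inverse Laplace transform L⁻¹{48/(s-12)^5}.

L⁻¹{n!/(s-a)^(n+1)} = t^n·e^(at) with n=4, a=12. So L⁻¹{24/(s-12)^5} = t^4·e^(12t), and L⁻¹{48/(s-12)^5} = (48/24)·t^4·e^(12t) = 2·t^4·e^(12t)

Final answer: 2·t^4·e^(12t)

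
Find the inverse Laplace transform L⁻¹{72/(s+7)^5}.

L⁻¹{n!/(s-a)^(n+1)} = t^n·e^(at) with n=4, a=-7. So L⁻¹{24/(s+7)^5} = t^4·e^(-7t), and L⁻¹{72/(s+7)^5} = (72/24)·t^4·e^(-7t) = 3·t^4·e^(-7t)

Final answer: 3·t^4·e^(-7t)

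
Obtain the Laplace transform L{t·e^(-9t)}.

L{t^n·e^(at)} = n!/(s-a)^(n+1), so L{t·e^(-9t)} = 1/(s+9)^2

Final answer: 1/(s+9)^2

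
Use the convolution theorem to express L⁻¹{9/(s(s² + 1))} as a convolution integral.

9/(s(s² + 1)) = (1/s)·(9/(s² + 1)) = L{1}·L{9·sin(t)}. So f(t) = 1*(9·sin(t)) = ∫₀ᵗ 9·sin(τ) dτ

Final answer: ∫₀ᵗ 9·sin(τ) dτ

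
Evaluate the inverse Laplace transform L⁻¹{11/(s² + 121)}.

L⁻¹{11/(s² + 121)} = sin(11t)

Final answer: sin(11t)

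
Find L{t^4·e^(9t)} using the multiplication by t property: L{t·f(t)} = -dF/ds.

Using L{t^n·e^(at)} = n!/(s-a)^(n+1), L{t^4·e^(9t)} = 24/(s-9)^5

Final answer: 24/(s-9)^5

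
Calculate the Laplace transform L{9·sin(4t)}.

L{sin(ωt)} = ω/(s² + ω²), so L{sin(4t)} = 4/(s² + 16). Then L{9·sin(4t)} = 9·4/(s² + 16) = 36/(s² + 16)

Final answer: 36/(s² + 16)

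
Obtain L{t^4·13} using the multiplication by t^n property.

L{13} = 13/s. d^1/ds^1[1/s] = -1/s². d^2/ds^2[1/s] = 2/s^3. d^3/ds^3[1/s] = -6/s^4. d^4/ds^4[1/s] = 24/s^5. So L{t^4} = (-1)^{4}·24/s^5 = 24/s^5. Then L{t^4·13} = 13·24/s^5 = 312/s^5

Final answer: 312/s^5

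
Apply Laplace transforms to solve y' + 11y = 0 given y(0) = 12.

L{y'} + 11L{y} = 0. sY - 12 + 11Y = 0. Y(s+11) = 12. Y = 12/(s+11)

Final answer: y(t) = 12e^(-11t)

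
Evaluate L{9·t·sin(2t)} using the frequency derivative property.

L{sin(2t)} = 2/(s² + 4). By L{t·f(t)} = -F'(s): -d/ds[2/(s² + 4)] = -(2)·(-2s)/(s² + 4)² = 4s/(s² + 4)². Then L{9·t·sin(2t)} = 9·4s/(s² + 4)² = 36s/(s² + 4)²

Final answer: 36s/(s² + 4)²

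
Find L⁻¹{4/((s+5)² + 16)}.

Form: b/((s-a)² + b²) → e^(at)sin(bt). With a=-5, b=4

Final answer: e^(-5t)·sin(4t)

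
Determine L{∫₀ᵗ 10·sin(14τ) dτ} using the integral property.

L{∫₀ᵗ f(τ)dτ} = F(s)/s with F(s) = 140/(s² + 196), so the result is (140/(s² + 196))/s = 140/(s(s² + 196))

Final answer: 140/(s(s² + 196))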